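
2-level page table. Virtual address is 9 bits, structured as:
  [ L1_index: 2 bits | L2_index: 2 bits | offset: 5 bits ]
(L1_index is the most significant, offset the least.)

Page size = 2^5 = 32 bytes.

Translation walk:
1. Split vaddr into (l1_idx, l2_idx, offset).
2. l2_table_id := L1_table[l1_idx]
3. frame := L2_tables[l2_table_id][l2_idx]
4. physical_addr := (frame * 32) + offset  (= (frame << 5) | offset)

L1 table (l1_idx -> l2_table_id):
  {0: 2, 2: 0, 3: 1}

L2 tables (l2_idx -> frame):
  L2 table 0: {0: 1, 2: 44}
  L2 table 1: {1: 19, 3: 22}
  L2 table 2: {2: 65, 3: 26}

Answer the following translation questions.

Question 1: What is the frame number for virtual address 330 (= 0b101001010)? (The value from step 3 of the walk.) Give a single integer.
vaddr = 330: l1_idx=2, l2_idx=2
L1[2] = 0; L2[0][2] = 44

Answer: 44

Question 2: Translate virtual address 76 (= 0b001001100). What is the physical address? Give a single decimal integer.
Answer: 2092

Derivation:
vaddr = 76 = 0b001001100
Split: l1_idx=0, l2_idx=2, offset=12
L1[0] = 2
L2[2][2] = 65
paddr = 65 * 32 + 12 = 2092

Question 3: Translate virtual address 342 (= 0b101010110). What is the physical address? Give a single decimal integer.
Answer: 1430

Derivation:
vaddr = 342 = 0b101010110
Split: l1_idx=2, l2_idx=2, offset=22
L1[2] = 0
L2[0][2] = 44
paddr = 44 * 32 + 22 = 1430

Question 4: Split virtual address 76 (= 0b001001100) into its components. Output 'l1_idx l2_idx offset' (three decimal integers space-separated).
vaddr = 76 = 0b001001100
  top 2 bits -> l1_idx = 0
  next 2 bits -> l2_idx = 2
  bottom 5 bits -> offset = 12

Answer: 0 2 12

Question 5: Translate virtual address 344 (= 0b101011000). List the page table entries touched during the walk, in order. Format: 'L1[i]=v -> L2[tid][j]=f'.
Answer: L1[2]=0 -> L2[0][2]=44

Derivation:
vaddr = 344 = 0b101011000
Split: l1_idx=2, l2_idx=2, offset=24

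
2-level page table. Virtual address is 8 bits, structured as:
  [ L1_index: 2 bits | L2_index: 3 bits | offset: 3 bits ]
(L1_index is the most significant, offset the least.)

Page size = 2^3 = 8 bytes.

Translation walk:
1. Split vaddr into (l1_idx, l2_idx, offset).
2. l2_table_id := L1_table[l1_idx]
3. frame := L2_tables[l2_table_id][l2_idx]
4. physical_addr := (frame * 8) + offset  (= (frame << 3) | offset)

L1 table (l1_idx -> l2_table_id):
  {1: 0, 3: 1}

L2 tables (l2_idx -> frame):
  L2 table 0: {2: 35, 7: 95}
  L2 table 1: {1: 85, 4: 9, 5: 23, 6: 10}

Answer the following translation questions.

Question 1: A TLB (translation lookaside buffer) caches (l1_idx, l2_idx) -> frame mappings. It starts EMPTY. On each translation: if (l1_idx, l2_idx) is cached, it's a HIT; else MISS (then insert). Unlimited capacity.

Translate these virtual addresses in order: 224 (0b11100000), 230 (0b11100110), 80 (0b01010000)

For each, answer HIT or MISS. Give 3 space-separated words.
Answer: MISS HIT MISS

Derivation:
vaddr=224: (3,4) not in TLB -> MISS, insert
vaddr=230: (3,4) in TLB -> HIT
vaddr=80: (1,2) not in TLB -> MISS, insert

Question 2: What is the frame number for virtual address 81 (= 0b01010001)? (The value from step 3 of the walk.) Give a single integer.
vaddr = 81: l1_idx=1, l2_idx=2
L1[1] = 0; L2[0][2] = 35

Answer: 35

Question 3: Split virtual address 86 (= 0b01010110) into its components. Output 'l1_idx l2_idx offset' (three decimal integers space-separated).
Answer: 1 2 6

Derivation:
vaddr = 86 = 0b01010110
  top 2 bits -> l1_idx = 1
  next 3 bits -> l2_idx = 2
  bottom 3 bits -> offset = 6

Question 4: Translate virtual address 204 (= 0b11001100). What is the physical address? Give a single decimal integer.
Answer: 684

Derivation:
vaddr = 204 = 0b11001100
Split: l1_idx=3, l2_idx=1, offset=4
L1[3] = 1
L2[1][1] = 85
paddr = 85 * 8 + 4 = 684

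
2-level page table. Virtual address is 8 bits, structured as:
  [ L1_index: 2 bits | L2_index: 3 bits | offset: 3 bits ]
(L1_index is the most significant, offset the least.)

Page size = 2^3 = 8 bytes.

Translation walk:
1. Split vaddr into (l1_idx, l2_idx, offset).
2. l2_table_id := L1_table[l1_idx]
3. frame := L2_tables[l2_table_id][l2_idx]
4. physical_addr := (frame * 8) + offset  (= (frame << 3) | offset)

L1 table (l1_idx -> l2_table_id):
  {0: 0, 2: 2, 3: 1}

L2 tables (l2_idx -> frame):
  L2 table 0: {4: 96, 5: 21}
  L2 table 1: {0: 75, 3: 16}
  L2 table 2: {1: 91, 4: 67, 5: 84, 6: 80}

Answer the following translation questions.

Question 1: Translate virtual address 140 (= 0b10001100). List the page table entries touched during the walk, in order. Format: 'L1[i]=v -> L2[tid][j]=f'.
vaddr = 140 = 0b10001100
Split: l1_idx=2, l2_idx=1, offset=4

Answer: L1[2]=2 -> L2[2][1]=91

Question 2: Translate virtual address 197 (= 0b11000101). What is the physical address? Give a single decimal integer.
Answer: 605

Derivation:
vaddr = 197 = 0b11000101
Split: l1_idx=3, l2_idx=0, offset=5
L1[3] = 1
L2[1][0] = 75
paddr = 75 * 8 + 5 = 605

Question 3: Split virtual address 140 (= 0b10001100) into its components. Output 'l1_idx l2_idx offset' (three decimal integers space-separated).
Answer: 2 1 4

Derivation:
vaddr = 140 = 0b10001100
  top 2 bits -> l1_idx = 2
  next 3 bits -> l2_idx = 1
  bottom 3 bits -> offset = 4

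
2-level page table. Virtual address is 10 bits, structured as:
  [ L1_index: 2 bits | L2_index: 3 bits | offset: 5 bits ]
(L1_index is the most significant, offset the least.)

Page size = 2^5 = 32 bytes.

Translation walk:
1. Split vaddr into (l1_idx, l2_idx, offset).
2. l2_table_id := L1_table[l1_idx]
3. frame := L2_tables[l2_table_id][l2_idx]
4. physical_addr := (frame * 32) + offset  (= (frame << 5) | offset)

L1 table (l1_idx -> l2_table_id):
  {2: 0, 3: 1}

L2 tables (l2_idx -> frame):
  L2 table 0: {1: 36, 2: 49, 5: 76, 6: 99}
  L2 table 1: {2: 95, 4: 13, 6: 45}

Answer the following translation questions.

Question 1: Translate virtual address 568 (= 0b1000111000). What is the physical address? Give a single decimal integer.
Answer: 1176

Derivation:
vaddr = 568 = 0b1000111000
Split: l1_idx=2, l2_idx=1, offset=24
L1[2] = 0
L2[0][1] = 36
paddr = 36 * 32 + 24 = 1176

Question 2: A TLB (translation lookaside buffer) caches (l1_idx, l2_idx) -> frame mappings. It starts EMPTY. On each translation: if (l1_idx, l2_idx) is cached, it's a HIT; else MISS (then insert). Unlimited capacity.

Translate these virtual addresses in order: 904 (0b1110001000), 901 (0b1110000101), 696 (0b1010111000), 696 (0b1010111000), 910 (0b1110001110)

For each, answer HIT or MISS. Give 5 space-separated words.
vaddr=904: (3,4) not in TLB -> MISS, insert
vaddr=901: (3,4) in TLB -> HIT
vaddr=696: (2,5) not in TLB -> MISS, insert
vaddr=696: (2,5) in TLB -> HIT
vaddr=910: (3,4) in TLB -> HIT

Answer: MISS HIT MISS HIT HIT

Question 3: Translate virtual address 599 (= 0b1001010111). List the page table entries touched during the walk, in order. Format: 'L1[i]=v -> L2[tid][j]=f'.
vaddr = 599 = 0b1001010111
Split: l1_idx=2, l2_idx=2, offset=23

Answer: L1[2]=0 -> L2[0][2]=49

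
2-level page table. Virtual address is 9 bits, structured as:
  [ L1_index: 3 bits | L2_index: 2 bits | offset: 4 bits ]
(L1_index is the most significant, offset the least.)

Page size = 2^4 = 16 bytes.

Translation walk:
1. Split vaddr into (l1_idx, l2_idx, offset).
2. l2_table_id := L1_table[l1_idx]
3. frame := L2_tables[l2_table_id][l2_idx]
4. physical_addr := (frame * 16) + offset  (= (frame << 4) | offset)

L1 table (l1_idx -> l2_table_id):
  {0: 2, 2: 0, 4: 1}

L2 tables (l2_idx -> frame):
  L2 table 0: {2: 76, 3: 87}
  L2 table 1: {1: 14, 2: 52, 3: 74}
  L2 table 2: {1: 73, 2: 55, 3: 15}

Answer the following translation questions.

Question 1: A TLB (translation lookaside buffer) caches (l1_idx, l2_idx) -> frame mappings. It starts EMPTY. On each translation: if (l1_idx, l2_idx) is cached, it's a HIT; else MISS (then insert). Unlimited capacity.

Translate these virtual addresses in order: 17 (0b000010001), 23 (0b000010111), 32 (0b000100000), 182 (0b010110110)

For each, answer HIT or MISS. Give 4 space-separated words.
vaddr=17: (0,1) not in TLB -> MISS, insert
vaddr=23: (0,1) in TLB -> HIT
vaddr=32: (0,2) not in TLB -> MISS, insert
vaddr=182: (2,3) not in TLB -> MISS, insert

Answer: MISS HIT MISS MISS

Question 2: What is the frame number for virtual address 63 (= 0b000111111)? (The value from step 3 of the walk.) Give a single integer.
Answer: 15

Derivation:
vaddr = 63: l1_idx=0, l2_idx=3
L1[0] = 2; L2[2][3] = 15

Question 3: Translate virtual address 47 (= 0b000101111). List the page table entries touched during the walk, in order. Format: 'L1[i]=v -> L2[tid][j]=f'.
vaddr = 47 = 0b000101111
Split: l1_idx=0, l2_idx=2, offset=15

Answer: L1[0]=2 -> L2[2][2]=55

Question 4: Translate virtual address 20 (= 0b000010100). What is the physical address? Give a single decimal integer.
vaddr = 20 = 0b000010100
Split: l1_idx=0, l2_idx=1, offset=4
L1[0] = 2
L2[2][1] = 73
paddr = 73 * 16 + 4 = 1172

Answer: 1172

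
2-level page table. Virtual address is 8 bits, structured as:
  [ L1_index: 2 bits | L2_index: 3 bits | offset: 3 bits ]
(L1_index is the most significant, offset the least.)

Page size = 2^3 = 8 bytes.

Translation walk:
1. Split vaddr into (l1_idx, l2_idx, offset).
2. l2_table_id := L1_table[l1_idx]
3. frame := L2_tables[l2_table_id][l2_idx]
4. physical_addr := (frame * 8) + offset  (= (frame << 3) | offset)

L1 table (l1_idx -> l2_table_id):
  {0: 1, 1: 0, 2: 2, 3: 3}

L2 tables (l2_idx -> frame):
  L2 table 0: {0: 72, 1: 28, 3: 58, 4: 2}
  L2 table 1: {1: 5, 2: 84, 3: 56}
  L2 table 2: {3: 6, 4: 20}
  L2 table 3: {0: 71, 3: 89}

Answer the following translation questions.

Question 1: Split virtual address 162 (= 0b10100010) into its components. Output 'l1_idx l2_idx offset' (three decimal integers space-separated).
vaddr = 162 = 0b10100010
  top 2 bits -> l1_idx = 2
  next 3 bits -> l2_idx = 4
  bottom 3 bits -> offset = 2

Answer: 2 4 2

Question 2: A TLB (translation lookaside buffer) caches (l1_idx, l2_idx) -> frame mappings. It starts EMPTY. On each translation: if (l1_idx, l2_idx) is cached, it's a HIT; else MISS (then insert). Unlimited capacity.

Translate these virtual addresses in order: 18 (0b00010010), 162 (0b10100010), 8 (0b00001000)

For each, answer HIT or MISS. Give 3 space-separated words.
Answer: MISS MISS MISS

Derivation:
vaddr=18: (0,2) not in TLB -> MISS, insert
vaddr=162: (2,4) not in TLB -> MISS, insert
vaddr=8: (0,1) not in TLB -> MISS, insert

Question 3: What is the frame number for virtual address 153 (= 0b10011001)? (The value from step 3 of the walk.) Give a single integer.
vaddr = 153: l1_idx=2, l2_idx=3
L1[2] = 2; L2[2][3] = 6

Answer: 6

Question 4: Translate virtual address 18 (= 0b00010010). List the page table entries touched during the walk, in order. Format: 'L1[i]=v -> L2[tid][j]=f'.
vaddr = 18 = 0b00010010
Split: l1_idx=0, l2_idx=2, offset=2

Answer: L1[0]=1 -> L2[1][2]=84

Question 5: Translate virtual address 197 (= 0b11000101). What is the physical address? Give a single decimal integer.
vaddr = 197 = 0b11000101
Split: l1_idx=3, l2_idx=0, offset=5
L1[3] = 3
L2[3][0] = 71
paddr = 71 * 8 + 5 = 573

Answer: 573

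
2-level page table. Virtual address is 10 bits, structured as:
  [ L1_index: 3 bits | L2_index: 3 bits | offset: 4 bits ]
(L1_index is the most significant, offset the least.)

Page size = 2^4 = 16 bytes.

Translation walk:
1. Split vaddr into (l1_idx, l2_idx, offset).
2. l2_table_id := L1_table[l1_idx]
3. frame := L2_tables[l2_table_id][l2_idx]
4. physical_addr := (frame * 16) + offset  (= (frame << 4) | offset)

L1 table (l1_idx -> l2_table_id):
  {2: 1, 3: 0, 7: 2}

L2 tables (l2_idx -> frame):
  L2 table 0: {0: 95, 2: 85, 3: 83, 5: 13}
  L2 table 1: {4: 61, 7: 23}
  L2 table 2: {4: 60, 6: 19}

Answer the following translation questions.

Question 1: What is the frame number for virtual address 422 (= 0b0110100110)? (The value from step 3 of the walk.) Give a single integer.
vaddr = 422: l1_idx=3, l2_idx=2
L1[3] = 0; L2[0][2] = 85

Answer: 85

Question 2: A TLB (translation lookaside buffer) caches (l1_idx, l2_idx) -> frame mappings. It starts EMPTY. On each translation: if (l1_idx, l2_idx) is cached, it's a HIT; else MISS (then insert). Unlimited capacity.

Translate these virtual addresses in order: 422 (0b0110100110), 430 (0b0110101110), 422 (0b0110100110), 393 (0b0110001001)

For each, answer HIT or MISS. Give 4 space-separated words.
vaddr=422: (3,2) not in TLB -> MISS, insert
vaddr=430: (3,2) in TLB -> HIT
vaddr=422: (3,2) in TLB -> HIT
vaddr=393: (3,0) not in TLB -> MISS, insert

Answer: MISS HIT HIT MISS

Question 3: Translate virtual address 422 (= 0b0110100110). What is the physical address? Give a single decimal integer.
Answer: 1366

Derivation:
vaddr = 422 = 0b0110100110
Split: l1_idx=3, l2_idx=2, offset=6
L1[3] = 0
L2[0][2] = 85
paddr = 85 * 16 + 6 = 1366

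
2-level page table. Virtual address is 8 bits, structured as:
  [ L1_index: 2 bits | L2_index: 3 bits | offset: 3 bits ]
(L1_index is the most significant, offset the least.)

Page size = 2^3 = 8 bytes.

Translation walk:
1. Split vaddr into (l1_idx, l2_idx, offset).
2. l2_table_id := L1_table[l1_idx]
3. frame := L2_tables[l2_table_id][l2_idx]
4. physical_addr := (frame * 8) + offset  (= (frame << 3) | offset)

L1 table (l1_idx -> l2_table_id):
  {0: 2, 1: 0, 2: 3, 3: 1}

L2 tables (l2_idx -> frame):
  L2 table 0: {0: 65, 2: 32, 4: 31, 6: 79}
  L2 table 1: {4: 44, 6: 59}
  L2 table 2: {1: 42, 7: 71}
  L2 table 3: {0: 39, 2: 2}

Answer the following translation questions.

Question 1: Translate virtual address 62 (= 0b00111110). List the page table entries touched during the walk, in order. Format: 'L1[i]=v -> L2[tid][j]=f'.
Answer: L1[0]=2 -> L2[2][7]=71

Derivation:
vaddr = 62 = 0b00111110
Split: l1_idx=0, l2_idx=7, offset=6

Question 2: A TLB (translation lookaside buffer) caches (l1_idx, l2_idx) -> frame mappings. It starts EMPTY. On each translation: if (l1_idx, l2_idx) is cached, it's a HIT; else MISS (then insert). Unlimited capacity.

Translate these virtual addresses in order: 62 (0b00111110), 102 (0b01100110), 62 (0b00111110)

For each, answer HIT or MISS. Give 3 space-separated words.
vaddr=62: (0,7) not in TLB -> MISS, insert
vaddr=102: (1,4) not in TLB -> MISS, insert
vaddr=62: (0,7) in TLB -> HIT

Answer: MISS MISS HIT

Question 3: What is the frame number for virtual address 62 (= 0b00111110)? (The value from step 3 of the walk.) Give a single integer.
vaddr = 62: l1_idx=0, l2_idx=7
L1[0] = 2; L2[2][7] = 71

Answer: 71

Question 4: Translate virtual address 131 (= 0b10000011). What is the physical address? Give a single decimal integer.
Answer: 315

Derivation:
vaddr = 131 = 0b10000011
Split: l1_idx=2, l2_idx=0, offset=3
L1[2] = 3
L2[3][0] = 39
paddr = 39 * 8 + 3 = 315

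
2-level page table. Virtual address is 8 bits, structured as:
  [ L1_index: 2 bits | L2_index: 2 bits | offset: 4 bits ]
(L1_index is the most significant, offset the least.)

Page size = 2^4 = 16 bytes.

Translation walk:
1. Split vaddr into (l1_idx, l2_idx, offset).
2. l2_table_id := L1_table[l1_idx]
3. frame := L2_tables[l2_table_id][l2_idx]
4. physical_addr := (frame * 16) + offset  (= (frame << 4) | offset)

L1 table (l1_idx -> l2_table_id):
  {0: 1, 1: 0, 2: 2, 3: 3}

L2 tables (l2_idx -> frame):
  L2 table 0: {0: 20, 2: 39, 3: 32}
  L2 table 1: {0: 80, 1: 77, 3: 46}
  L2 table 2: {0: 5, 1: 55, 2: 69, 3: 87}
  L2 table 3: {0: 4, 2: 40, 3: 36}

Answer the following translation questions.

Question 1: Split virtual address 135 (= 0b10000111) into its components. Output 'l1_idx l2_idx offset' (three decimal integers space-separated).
Answer: 2 0 7

Derivation:
vaddr = 135 = 0b10000111
  top 2 bits -> l1_idx = 2
  next 2 bits -> l2_idx = 0
  bottom 4 bits -> offset = 7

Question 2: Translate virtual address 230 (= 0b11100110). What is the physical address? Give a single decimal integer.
Answer: 646

Derivation:
vaddr = 230 = 0b11100110
Split: l1_idx=3, l2_idx=2, offset=6
L1[3] = 3
L2[3][2] = 40
paddr = 40 * 16 + 6 = 646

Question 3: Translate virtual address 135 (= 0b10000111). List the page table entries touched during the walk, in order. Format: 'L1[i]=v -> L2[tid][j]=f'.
Answer: L1[2]=2 -> L2[2][0]=5

Derivation:
vaddr = 135 = 0b10000111
Split: l1_idx=2, l2_idx=0, offset=7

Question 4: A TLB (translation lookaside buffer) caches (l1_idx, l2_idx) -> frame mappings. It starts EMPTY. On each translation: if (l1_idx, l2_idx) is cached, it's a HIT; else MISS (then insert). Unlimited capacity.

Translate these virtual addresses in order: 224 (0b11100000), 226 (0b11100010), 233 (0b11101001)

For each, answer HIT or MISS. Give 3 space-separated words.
Answer: MISS HIT HIT

Derivation:
vaddr=224: (3,2) not in TLB -> MISS, insert
vaddr=226: (3,2) in TLB -> HIT
vaddr=233: (3,2) in TLB -> HIT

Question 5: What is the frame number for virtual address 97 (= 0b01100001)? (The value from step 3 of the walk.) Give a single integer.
vaddr = 97: l1_idx=1, l2_idx=2
L1[1] = 0; L2[0][2] = 39

Answer: 39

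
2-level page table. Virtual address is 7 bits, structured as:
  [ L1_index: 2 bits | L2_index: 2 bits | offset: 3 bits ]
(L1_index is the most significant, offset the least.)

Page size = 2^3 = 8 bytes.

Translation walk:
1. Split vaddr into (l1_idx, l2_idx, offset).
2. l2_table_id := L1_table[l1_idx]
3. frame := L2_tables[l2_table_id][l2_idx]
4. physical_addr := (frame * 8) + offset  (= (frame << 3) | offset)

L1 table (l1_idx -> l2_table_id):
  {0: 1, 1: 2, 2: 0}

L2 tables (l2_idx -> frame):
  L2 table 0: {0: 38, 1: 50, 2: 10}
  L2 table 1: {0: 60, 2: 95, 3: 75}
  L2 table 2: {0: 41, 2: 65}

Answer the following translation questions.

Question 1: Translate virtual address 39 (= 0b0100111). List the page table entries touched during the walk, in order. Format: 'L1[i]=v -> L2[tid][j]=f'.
vaddr = 39 = 0b0100111
Split: l1_idx=1, l2_idx=0, offset=7

Answer: L1[1]=2 -> L2[2][0]=41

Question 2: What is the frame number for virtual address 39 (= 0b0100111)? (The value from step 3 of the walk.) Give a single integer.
vaddr = 39: l1_idx=1, l2_idx=0
L1[1] = 2; L2[2][0] = 41

Answer: 41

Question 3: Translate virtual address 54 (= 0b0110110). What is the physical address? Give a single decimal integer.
vaddr = 54 = 0b0110110
Split: l1_idx=1, l2_idx=2, offset=6
L1[1] = 2
L2[2][2] = 65
paddr = 65 * 8 + 6 = 526

Answer: 526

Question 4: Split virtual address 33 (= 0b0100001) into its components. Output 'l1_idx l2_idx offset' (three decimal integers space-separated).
Answer: 1 0 1

Derivation:
vaddr = 33 = 0b0100001
  top 2 bits -> l1_idx = 1
  next 2 bits -> l2_idx = 0
  bottom 3 bits -> offset = 1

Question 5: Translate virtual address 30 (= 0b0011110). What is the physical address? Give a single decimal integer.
vaddr = 30 = 0b0011110
Split: l1_idx=0, l2_idx=3, offset=6
L1[0] = 1
L2[1][3] = 75
paddr = 75 * 8 + 6 = 606

Answer: 606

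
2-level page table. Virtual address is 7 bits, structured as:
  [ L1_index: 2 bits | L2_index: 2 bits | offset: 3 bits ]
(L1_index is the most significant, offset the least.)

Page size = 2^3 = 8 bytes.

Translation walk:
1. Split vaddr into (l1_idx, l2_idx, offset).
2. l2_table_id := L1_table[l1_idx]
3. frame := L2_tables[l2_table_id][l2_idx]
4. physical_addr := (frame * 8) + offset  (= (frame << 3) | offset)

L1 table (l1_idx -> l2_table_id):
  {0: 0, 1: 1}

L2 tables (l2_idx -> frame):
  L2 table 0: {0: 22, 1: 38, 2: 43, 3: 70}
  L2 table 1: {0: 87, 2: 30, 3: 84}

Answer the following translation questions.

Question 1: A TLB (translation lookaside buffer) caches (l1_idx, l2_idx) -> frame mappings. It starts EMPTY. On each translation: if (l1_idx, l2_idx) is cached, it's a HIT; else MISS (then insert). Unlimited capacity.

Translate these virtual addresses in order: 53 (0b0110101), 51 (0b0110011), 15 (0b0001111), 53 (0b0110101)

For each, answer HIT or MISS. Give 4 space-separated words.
vaddr=53: (1,2) not in TLB -> MISS, insert
vaddr=51: (1,2) in TLB -> HIT
vaddr=15: (0,1) not in TLB -> MISS, insert
vaddr=53: (1,2) in TLB -> HIT

Answer: MISS HIT MISS HIT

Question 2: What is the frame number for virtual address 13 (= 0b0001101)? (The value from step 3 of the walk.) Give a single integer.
vaddr = 13: l1_idx=0, l2_idx=1
L1[0] = 0; L2[0][1] = 38

Answer: 38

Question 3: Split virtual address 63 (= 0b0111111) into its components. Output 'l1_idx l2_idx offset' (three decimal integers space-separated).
Answer: 1 3 7

Derivation:
vaddr = 63 = 0b0111111
  top 2 bits -> l1_idx = 1
  next 2 bits -> l2_idx = 3
  bottom 3 bits -> offset = 7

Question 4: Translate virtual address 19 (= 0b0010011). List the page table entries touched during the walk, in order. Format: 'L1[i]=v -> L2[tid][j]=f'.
Answer: L1[0]=0 -> L2[0][2]=43

Derivation:
vaddr = 19 = 0b0010011
Split: l1_idx=0, l2_idx=2, offset=3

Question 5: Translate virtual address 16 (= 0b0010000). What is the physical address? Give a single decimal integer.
Answer: 344

Derivation:
vaddr = 16 = 0b0010000
Split: l1_idx=0, l2_idx=2, offset=0
L1[0] = 0
L2[0][2] = 43
paddr = 43 * 8 + 0 = 344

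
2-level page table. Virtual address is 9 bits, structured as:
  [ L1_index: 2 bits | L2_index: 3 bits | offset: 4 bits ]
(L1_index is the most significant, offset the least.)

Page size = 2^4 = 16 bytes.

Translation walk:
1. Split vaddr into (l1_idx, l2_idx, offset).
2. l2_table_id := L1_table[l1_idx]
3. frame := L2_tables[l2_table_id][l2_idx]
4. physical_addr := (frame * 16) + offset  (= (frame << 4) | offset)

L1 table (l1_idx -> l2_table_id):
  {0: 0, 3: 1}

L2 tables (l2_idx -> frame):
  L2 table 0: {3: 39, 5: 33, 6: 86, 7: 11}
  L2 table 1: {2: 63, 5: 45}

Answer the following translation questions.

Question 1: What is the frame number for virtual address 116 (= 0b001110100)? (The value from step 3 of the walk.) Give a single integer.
Answer: 11

Derivation:
vaddr = 116: l1_idx=0, l2_idx=7
L1[0] = 0; L2[0][7] = 11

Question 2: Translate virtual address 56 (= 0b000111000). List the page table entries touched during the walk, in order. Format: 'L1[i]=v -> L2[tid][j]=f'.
Answer: L1[0]=0 -> L2[0][3]=39

Derivation:
vaddr = 56 = 0b000111000
Split: l1_idx=0, l2_idx=3, offset=8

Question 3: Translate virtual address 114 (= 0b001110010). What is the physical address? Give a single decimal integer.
vaddr = 114 = 0b001110010
Split: l1_idx=0, l2_idx=7, offset=2
L1[0] = 0
L2[0][7] = 11
paddr = 11 * 16 + 2 = 178

Answer: 178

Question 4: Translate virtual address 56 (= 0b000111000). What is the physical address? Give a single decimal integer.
Answer: 632

Derivation:
vaddr = 56 = 0b000111000
Split: l1_idx=0, l2_idx=3, offset=8
L1[0] = 0
L2[0][3] = 39
paddr = 39 * 16 + 8 = 632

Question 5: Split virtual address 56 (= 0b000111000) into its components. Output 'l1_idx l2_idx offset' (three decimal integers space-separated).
Answer: 0 3 8

Derivation:
vaddr = 56 = 0b000111000
  top 2 bits -> l1_idx = 0
  next 3 bits -> l2_idx = 3
  bottom 4 bits -> offset = 8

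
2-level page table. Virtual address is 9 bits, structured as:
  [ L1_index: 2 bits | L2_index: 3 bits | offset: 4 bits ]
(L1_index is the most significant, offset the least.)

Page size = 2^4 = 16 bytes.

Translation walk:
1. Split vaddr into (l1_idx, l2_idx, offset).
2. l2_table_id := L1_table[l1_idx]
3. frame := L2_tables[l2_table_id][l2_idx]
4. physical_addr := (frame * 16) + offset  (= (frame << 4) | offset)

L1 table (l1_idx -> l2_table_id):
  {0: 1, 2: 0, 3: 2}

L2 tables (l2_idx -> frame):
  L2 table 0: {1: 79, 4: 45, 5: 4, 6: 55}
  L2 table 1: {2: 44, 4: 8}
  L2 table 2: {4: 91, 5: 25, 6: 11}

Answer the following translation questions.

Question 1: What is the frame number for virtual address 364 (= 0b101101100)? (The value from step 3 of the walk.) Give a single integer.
Answer: 55

Derivation:
vaddr = 364: l1_idx=2, l2_idx=6
L1[2] = 0; L2[0][6] = 55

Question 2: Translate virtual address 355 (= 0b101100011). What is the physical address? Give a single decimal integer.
vaddr = 355 = 0b101100011
Split: l1_idx=2, l2_idx=6, offset=3
L1[2] = 0
L2[0][6] = 55
paddr = 55 * 16 + 3 = 883

Answer: 883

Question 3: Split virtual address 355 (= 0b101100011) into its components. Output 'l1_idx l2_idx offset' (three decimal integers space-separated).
vaddr = 355 = 0b101100011
  top 2 bits -> l1_idx = 2
  next 3 bits -> l2_idx = 6
  bottom 4 bits -> offset = 3

Answer: 2 6 3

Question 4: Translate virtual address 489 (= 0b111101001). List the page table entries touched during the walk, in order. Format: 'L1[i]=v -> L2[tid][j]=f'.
Answer: L1[3]=2 -> L2[2][6]=11

Derivation:
vaddr = 489 = 0b111101001
Split: l1_idx=3, l2_idx=6, offset=9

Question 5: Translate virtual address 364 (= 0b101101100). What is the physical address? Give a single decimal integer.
Answer: 892

Derivation:
vaddr = 364 = 0b101101100
Split: l1_idx=2, l2_idx=6, offset=12
L1[2] = 0
L2[0][6] = 55
paddr = 55 * 16 + 12 = 892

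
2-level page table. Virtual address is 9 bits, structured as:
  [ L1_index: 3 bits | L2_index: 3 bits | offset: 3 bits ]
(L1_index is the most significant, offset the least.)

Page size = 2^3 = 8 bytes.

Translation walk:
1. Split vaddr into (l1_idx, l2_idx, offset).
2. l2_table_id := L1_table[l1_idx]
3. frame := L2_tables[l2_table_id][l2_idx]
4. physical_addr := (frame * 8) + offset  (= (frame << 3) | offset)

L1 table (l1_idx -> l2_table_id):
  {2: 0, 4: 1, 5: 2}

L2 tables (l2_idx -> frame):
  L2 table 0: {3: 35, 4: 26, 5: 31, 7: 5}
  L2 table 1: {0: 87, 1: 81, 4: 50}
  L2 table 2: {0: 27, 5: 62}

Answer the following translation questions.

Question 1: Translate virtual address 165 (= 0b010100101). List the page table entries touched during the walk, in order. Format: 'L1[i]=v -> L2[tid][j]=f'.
vaddr = 165 = 0b010100101
Split: l1_idx=2, l2_idx=4, offset=5

Answer: L1[2]=0 -> L2[0][4]=26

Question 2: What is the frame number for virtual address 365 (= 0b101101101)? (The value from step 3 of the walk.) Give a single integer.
vaddr = 365: l1_idx=5, l2_idx=5
L1[5] = 2; L2[2][5] = 62

Answer: 62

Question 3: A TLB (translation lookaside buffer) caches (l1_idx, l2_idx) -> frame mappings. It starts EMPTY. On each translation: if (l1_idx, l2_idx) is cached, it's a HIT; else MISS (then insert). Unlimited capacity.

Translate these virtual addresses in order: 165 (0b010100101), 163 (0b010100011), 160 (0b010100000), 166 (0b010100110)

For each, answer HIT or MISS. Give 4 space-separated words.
Answer: MISS HIT HIT HIT

Derivation:
vaddr=165: (2,4) not in TLB -> MISS, insert
vaddr=163: (2,4) in TLB -> HIT
vaddr=160: (2,4) in TLB -> HIT
vaddr=166: (2,4) in TLB -> HIT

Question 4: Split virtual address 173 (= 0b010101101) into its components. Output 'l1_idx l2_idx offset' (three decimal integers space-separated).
vaddr = 173 = 0b010101101
  top 3 bits -> l1_idx = 2
  next 3 bits -> l2_idx = 5
  bottom 3 bits -> offset = 5

Answer: 2 5 5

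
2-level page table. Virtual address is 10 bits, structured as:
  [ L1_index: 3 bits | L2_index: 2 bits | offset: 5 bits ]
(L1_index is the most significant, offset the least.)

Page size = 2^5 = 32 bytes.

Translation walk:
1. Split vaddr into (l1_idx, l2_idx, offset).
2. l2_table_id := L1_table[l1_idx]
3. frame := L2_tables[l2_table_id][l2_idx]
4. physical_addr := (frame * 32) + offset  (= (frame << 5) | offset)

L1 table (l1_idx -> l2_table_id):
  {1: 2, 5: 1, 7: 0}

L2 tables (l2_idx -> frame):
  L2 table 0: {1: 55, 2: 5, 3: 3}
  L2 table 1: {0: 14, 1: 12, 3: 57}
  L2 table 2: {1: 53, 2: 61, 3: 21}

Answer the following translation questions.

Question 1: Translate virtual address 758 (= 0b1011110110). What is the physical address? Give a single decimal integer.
vaddr = 758 = 0b1011110110
Split: l1_idx=5, l2_idx=3, offset=22
L1[5] = 1
L2[1][3] = 57
paddr = 57 * 32 + 22 = 1846

Answer: 1846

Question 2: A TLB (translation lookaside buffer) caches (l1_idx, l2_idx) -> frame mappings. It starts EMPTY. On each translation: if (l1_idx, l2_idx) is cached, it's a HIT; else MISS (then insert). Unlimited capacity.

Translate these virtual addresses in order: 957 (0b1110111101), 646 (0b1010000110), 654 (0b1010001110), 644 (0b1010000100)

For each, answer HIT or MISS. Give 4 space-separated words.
vaddr=957: (7,1) not in TLB -> MISS, insert
vaddr=646: (5,0) not in TLB -> MISS, insert
vaddr=654: (5,0) in TLB -> HIT
vaddr=644: (5,0) in TLB -> HIT

Answer: MISS MISS HIT HIT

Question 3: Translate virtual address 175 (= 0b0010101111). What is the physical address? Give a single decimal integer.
vaddr = 175 = 0b0010101111
Split: l1_idx=1, l2_idx=1, offset=15
L1[1] = 2
L2[2][1] = 53
paddr = 53 * 32 + 15 = 1711

Answer: 1711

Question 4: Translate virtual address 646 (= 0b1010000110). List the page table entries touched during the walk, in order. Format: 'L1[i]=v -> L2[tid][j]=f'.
vaddr = 646 = 0b1010000110
Split: l1_idx=5, l2_idx=0, offset=6

Answer: L1[5]=1 -> L2[1][0]=14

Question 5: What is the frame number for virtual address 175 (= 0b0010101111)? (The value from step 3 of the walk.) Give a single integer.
Answer: 53

Derivation:
vaddr = 175: l1_idx=1, l2_idx=1
L1[1] = 2; L2[2][1] = 53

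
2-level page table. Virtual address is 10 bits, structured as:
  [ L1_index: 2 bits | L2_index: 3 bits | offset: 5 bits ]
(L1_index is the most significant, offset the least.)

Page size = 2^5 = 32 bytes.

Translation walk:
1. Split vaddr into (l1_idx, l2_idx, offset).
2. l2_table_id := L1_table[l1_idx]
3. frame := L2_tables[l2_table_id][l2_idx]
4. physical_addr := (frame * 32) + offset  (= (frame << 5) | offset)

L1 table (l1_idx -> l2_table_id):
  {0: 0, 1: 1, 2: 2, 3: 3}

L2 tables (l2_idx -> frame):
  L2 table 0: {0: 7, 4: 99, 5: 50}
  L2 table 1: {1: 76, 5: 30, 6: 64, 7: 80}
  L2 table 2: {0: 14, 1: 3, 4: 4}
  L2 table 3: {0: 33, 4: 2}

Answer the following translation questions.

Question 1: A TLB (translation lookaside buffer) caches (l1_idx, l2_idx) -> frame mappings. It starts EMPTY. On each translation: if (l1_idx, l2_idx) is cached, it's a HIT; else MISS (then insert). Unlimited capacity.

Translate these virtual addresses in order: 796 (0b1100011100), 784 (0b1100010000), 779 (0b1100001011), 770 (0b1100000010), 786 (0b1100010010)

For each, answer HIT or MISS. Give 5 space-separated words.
vaddr=796: (3,0) not in TLB -> MISS, insert
vaddr=784: (3,0) in TLB -> HIT
vaddr=779: (3,0) in TLB -> HIT
vaddr=770: (3,0) in TLB -> HIT
vaddr=786: (3,0) in TLB -> HIT

Answer: MISS HIT HIT HIT HIT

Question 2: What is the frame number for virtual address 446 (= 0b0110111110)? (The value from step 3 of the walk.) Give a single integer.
Answer: 30

Derivation:
vaddr = 446: l1_idx=1, l2_idx=5
L1[1] = 1; L2[1][5] = 30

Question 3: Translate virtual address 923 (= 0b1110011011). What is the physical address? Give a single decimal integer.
Answer: 91

Derivation:
vaddr = 923 = 0b1110011011
Split: l1_idx=3, l2_idx=4, offset=27
L1[3] = 3
L2[3][4] = 2
paddr = 2 * 32 + 27 = 91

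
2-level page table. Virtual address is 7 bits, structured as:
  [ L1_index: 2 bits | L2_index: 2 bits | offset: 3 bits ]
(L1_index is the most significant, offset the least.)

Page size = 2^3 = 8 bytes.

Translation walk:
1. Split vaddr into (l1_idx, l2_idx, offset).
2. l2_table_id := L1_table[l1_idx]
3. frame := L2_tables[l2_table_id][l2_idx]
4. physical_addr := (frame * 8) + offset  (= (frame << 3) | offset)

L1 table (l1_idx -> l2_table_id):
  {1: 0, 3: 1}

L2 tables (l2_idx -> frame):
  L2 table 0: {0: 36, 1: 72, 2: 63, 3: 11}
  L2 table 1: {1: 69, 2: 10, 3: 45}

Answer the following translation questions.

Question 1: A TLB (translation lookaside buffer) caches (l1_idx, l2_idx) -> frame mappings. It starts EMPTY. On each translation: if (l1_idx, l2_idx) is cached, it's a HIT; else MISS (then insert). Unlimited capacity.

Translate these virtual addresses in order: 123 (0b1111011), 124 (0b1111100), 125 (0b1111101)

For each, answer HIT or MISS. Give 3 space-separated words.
Answer: MISS HIT HIT

Derivation:
vaddr=123: (3,3) not in TLB -> MISS, insert
vaddr=124: (3,3) in TLB -> HIT
vaddr=125: (3,3) in TLB -> HIT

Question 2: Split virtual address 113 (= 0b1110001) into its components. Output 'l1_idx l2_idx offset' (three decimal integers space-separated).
vaddr = 113 = 0b1110001
  top 2 bits -> l1_idx = 3
  next 2 bits -> l2_idx = 2
  bottom 3 bits -> offset = 1

Answer: 3 2 1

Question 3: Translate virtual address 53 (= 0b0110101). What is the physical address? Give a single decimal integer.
vaddr = 53 = 0b0110101
Split: l1_idx=1, l2_idx=2, offset=5
L1[1] = 0
L2[0][2] = 63
paddr = 63 * 8 + 5 = 509

Answer: 509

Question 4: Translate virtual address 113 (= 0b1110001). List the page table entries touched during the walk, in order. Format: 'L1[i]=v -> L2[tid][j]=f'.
Answer: L1[3]=1 -> L2[1][2]=10

Derivation:
vaddr = 113 = 0b1110001
Split: l1_idx=3, l2_idx=2, offset=1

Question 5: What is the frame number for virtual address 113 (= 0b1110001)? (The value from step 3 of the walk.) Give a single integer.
vaddr = 113: l1_idx=3, l2_idx=2
L1[3] = 1; L2[1][2] = 10

Answer: 10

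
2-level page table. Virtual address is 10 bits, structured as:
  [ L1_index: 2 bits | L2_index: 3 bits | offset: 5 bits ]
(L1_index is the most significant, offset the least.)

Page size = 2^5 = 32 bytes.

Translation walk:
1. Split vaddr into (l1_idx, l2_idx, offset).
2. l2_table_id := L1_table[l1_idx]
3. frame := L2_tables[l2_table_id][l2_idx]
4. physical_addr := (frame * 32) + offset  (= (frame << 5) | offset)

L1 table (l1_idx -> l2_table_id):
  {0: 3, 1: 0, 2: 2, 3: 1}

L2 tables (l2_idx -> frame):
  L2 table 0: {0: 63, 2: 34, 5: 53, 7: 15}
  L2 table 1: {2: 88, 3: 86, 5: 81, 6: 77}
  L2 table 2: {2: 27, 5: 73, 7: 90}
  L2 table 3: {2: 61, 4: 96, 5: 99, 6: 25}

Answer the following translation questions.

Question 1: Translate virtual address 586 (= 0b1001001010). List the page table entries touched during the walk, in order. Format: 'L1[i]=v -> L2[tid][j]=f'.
Answer: L1[2]=2 -> L2[2][2]=27

Derivation:
vaddr = 586 = 0b1001001010
Split: l1_idx=2, l2_idx=2, offset=10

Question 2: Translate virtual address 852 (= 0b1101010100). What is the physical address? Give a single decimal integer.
Answer: 2836

Derivation:
vaddr = 852 = 0b1101010100
Split: l1_idx=3, l2_idx=2, offset=20
L1[3] = 1
L2[1][2] = 88
paddr = 88 * 32 + 20 = 2836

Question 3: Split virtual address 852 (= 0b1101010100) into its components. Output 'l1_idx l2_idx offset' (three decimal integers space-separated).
vaddr = 852 = 0b1101010100
  top 2 bits -> l1_idx = 3
  next 3 bits -> l2_idx = 2
  bottom 5 bits -> offset = 20

Answer: 3 2 20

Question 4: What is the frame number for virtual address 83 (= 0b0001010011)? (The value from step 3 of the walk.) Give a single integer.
vaddr = 83: l1_idx=0, l2_idx=2
L1[0] = 3; L2[3][2] = 61

Answer: 61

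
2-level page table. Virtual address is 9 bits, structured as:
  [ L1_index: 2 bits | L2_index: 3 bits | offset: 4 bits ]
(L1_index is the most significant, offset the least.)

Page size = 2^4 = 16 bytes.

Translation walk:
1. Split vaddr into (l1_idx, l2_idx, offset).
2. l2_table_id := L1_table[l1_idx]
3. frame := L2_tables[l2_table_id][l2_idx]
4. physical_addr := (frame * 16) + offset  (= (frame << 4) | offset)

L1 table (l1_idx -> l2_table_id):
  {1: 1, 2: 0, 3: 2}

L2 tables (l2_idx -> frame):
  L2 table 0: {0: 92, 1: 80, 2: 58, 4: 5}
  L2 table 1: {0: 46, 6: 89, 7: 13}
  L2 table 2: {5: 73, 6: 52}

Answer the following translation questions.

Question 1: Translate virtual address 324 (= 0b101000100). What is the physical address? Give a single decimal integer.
vaddr = 324 = 0b101000100
Split: l1_idx=2, l2_idx=4, offset=4
L1[2] = 0
L2[0][4] = 5
paddr = 5 * 16 + 4 = 84

Answer: 84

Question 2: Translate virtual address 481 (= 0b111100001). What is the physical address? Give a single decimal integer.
Answer: 833

Derivation:
vaddr = 481 = 0b111100001
Split: l1_idx=3, l2_idx=6, offset=1
L1[3] = 2
L2[2][6] = 52
paddr = 52 * 16 + 1 = 833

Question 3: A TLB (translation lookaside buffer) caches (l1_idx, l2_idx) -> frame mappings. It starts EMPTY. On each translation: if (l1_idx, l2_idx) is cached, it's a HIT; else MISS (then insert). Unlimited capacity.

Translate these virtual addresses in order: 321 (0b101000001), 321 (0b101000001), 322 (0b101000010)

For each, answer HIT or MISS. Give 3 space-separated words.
Answer: MISS HIT HIT

Derivation:
vaddr=321: (2,4) not in TLB -> MISS, insert
vaddr=321: (2,4) in TLB -> HIT
vaddr=322: (2,4) in TLB -> HIT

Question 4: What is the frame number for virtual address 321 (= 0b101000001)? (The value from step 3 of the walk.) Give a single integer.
vaddr = 321: l1_idx=2, l2_idx=4
L1[2] = 0; L2[0][4] = 5

Answer: 5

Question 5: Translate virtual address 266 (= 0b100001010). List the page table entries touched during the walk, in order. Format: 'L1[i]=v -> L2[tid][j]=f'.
vaddr = 266 = 0b100001010
Split: l1_idx=2, l2_idx=0, offset=10

Answer: L1[2]=0 -> L2[0][0]=92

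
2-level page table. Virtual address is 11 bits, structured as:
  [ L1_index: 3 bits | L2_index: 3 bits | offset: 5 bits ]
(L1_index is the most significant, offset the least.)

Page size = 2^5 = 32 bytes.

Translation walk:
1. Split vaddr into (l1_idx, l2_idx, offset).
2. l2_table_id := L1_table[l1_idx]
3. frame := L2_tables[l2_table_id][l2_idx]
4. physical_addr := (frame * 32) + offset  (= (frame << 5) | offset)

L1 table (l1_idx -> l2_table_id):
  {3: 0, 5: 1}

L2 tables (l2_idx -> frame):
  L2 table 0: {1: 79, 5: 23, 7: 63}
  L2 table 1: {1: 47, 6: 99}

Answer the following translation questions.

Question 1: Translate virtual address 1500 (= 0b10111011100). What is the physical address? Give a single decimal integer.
vaddr = 1500 = 0b10111011100
Split: l1_idx=5, l2_idx=6, offset=28
L1[5] = 1
L2[1][6] = 99
paddr = 99 * 32 + 28 = 3196

Answer: 3196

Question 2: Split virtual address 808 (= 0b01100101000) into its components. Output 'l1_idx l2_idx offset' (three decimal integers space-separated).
vaddr = 808 = 0b01100101000
  top 3 bits -> l1_idx = 3
  next 3 bits -> l2_idx = 1
  bottom 5 bits -> offset = 8

Answer: 3 1 8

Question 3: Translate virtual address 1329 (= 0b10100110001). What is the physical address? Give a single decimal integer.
Answer: 1521

Derivation:
vaddr = 1329 = 0b10100110001
Split: l1_idx=5, l2_idx=1, offset=17
L1[5] = 1
L2[1][1] = 47
paddr = 47 * 32 + 17 = 1521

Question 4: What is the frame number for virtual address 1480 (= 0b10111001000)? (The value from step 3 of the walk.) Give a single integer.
Answer: 99

Derivation:
vaddr = 1480: l1_idx=5, l2_idx=6
L1[5] = 1; L2[1][6] = 99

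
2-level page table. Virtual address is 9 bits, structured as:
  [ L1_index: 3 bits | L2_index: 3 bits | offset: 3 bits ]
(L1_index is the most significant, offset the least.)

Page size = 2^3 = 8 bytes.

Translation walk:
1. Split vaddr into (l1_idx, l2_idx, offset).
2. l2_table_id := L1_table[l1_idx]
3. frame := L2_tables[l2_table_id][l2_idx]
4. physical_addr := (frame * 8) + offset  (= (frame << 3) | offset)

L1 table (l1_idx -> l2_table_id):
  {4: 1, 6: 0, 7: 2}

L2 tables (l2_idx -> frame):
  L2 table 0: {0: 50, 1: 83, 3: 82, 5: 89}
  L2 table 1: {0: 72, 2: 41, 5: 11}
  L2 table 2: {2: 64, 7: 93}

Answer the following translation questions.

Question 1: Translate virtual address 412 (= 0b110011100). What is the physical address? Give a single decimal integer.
vaddr = 412 = 0b110011100
Split: l1_idx=6, l2_idx=3, offset=4
L1[6] = 0
L2[0][3] = 82
paddr = 82 * 8 + 4 = 660

Answer: 660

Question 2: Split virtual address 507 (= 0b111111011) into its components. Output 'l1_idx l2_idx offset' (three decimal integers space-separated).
vaddr = 507 = 0b111111011
  top 3 bits -> l1_idx = 7
  next 3 bits -> l2_idx = 7
  bottom 3 bits -> offset = 3

Answer: 7 7 3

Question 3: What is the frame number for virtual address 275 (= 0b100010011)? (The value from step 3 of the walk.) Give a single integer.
vaddr = 275: l1_idx=4, l2_idx=2
L1[4] = 1; L2[1][2] = 41

Answer: 41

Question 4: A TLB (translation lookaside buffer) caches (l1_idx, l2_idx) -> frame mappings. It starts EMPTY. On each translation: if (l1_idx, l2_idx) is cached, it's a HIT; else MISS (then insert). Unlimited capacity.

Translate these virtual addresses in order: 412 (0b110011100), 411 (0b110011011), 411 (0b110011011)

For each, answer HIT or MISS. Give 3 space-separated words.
vaddr=412: (6,3) not in TLB -> MISS, insert
vaddr=411: (6,3) in TLB -> HIT
vaddr=411: (6,3) in TLB -> HIT

Answer: MISS HIT HIT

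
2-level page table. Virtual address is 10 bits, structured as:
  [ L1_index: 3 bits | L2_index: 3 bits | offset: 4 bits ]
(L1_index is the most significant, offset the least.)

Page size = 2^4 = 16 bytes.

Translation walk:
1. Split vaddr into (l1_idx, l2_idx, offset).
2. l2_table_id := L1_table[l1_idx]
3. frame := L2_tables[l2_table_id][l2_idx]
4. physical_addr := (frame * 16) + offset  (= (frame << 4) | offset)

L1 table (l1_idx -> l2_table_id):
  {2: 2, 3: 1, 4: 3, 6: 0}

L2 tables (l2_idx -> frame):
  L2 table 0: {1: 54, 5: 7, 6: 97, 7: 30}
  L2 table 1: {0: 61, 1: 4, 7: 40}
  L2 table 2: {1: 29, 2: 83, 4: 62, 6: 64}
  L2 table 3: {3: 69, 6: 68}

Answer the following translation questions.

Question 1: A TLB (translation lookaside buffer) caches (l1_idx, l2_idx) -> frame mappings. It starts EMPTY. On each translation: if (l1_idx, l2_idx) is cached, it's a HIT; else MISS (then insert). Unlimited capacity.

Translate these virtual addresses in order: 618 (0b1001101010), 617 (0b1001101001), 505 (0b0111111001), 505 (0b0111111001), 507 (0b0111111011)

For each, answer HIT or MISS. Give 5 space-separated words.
vaddr=618: (4,6) not in TLB -> MISS, insert
vaddr=617: (4,6) in TLB -> HIT
vaddr=505: (3,7) not in TLB -> MISS, insert
vaddr=505: (3,7) in TLB -> HIT
vaddr=507: (3,7) in TLB -> HIT

Answer: MISS HIT MISS HIT HIT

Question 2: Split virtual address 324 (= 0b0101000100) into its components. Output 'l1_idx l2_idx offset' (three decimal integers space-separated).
Answer: 2 4 4

Derivation:
vaddr = 324 = 0b0101000100
  top 3 bits -> l1_idx = 2
  next 3 bits -> l2_idx = 4
  bottom 4 bits -> offset = 4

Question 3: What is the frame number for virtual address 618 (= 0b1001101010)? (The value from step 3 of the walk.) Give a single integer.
Answer: 68

Derivation:
vaddr = 618: l1_idx=4, l2_idx=6
L1[4] = 3; L2[3][6] = 68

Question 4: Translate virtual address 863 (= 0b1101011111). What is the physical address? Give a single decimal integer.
Answer: 127

Derivation:
vaddr = 863 = 0b1101011111
Split: l1_idx=6, l2_idx=5, offset=15
L1[6] = 0
L2[0][5] = 7
paddr = 7 * 16 + 15 = 127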